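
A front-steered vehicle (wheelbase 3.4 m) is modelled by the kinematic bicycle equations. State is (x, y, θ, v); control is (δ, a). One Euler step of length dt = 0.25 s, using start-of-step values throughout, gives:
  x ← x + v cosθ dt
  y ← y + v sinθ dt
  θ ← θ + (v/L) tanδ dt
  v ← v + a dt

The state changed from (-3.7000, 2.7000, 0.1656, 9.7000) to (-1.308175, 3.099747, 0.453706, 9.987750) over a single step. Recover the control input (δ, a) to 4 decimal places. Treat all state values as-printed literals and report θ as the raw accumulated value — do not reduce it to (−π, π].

a = (v'−v)/dt = (0.287750)/0.25 = 1.1510
Δθ = θ'−θ = 0.288106;  (v·dt/L) = 9.7000·0.25/3.4 = 0.713235
tan δ = Δθ·L/(v·dt) = 0.403942  →  δ = 0.3839

δ = 0.3839, a = 1.1510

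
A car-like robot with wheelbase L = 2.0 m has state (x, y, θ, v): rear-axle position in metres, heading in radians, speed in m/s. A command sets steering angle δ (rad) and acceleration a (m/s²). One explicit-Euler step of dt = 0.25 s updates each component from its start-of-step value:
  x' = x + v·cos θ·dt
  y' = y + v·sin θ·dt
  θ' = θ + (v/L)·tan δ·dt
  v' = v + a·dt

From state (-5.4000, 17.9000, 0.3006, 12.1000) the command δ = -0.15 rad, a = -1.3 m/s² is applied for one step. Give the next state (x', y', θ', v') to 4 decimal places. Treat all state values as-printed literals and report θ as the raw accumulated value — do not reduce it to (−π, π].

(-2.5106, 18.7957, 0.0720, 11.7750)

x' = -5.4000 + 12.1000·cos(0.3006)·0.25 = -2.5106
y' = 17.9000 + 12.1000·sin(0.3006)·0.25 = 18.7957
θ' = 0.3006 + (12.1000/2.0)·tan(-0.15)·0.25 = 0.0720
v' = 12.1000 − 1.3000·0.25 = 11.7750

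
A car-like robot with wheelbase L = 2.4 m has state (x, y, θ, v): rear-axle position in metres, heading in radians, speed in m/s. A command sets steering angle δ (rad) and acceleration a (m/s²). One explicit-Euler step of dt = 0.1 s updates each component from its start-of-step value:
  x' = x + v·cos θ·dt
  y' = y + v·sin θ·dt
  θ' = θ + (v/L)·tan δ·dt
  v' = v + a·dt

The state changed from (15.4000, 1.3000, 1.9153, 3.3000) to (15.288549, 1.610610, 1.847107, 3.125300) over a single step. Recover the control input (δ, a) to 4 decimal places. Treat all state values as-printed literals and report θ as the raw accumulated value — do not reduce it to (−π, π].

δ = -0.4604, a = -1.7470

a = (v'−v)/dt = (-0.174700)/0.1 = -1.7470
Δθ = θ'−θ = -0.068193;  (v·dt/L) = 3.3000·0.1/2.4 = 0.137500
tan δ = Δθ·L/(v·dt) = -0.495949  →  δ = -0.4604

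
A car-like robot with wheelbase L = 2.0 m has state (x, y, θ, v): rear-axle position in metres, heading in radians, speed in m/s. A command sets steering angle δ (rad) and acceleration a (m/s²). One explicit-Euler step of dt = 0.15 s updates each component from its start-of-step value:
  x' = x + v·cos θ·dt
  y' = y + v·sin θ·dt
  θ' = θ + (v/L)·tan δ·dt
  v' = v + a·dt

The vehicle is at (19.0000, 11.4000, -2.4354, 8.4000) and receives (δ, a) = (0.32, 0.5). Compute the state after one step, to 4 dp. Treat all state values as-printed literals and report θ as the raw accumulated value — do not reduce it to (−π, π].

(18.0413, 10.5823, -2.2266, 8.4750)

x' = 19.0000 + 8.4000·cos(-2.4354)·0.15 = 18.0413
y' = 11.4000 + 8.4000·sin(-2.4354)·0.15 = 10.5823
θ' = -2.4354 + (8.4000/2.0)·tan(0.32)·0.15 = -2.2266
v' = 8.4000 + 0.5000·0.15 = 8.4750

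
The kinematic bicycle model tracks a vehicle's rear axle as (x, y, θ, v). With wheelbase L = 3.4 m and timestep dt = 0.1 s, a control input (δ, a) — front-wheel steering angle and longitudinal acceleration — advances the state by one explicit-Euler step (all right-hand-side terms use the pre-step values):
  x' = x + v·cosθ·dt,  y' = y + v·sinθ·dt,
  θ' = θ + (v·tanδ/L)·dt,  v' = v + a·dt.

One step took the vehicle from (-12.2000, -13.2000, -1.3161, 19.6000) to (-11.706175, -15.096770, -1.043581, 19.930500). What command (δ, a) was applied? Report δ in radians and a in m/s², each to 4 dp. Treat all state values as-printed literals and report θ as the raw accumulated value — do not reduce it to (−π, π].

δ = 0.4416, a = 3.3050

a = (v'−v)/dt = (0.330500)/0.1 = 3.3050
Δθ = θ'−θ = 0.272519;  (v·dt/L) = 19.6000·0.1/3.4 = 0.576471
tan δ = Δθ·L/(v·dt) = 0.472737  →  δ = 0.4416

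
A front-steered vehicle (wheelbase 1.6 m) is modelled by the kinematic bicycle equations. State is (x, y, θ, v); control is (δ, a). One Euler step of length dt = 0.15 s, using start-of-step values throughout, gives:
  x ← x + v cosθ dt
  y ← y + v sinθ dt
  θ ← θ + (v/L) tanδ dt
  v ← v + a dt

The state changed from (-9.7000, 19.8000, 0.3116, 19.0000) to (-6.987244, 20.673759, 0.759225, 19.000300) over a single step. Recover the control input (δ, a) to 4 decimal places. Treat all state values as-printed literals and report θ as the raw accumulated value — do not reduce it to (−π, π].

a = (v'−v)/dt = (0.000300)/0.15 = 0.0020
Δθ = θ'−θ = 0.447625;  (v·dt/L) = 19.0000·0.15/1.6 = 1.781250
tan δ = Δθ·L/(v·dt) = 0.251298  →  δ = 0.2462

δ = 0.2462, a = 0.0020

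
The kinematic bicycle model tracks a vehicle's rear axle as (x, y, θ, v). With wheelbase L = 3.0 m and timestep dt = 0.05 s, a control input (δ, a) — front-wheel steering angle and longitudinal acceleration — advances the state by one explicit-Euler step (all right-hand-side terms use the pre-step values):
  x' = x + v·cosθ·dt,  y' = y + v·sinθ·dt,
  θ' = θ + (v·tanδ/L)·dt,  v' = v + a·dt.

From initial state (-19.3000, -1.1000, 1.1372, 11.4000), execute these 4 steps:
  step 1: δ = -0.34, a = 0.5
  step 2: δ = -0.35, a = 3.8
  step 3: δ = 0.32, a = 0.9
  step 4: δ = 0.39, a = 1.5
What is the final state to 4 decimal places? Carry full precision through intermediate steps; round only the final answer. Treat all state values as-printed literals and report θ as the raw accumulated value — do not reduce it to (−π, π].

after step 1 (δ=-0.34, a=0.5): (-19.060522, -0.582747, 1.069990, 11.425000)
after step 2 (δ=-0.35, a=3.8): (-18.786246, -0.081649, 1.000482, 11.615000)
after step 3 (δ=0.32, a=0.9): (-18.472701, 0.407186, 1.064634, 11.660000)
after step 4 (δ=0.39, a=1.5): (-18.190049, 0.917085, 1.144516, 11.735000)

(-18.1900, 0.9171, 1.1445, 11.7350)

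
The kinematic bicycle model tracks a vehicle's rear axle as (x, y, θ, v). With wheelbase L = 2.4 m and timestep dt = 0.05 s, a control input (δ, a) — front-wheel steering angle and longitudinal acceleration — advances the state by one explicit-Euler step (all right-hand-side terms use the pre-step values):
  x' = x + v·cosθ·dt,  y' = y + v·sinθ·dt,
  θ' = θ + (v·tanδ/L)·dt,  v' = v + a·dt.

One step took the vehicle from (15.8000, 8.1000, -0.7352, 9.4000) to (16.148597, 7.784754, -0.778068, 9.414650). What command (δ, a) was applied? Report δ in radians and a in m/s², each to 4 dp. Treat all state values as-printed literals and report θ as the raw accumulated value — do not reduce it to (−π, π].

a = (v'−v)/dt = (0.014650)/0.05 = 0.2930
Δθ = θ'−θ = -0.042868;  (v·dt/L) = 9.4000·0.05/2.4 = 0.195833
tan δ = Δθ·L/(v·dt) = -0.218900  →  δ = -0.2155

δ = -0.2155, a = 0.2930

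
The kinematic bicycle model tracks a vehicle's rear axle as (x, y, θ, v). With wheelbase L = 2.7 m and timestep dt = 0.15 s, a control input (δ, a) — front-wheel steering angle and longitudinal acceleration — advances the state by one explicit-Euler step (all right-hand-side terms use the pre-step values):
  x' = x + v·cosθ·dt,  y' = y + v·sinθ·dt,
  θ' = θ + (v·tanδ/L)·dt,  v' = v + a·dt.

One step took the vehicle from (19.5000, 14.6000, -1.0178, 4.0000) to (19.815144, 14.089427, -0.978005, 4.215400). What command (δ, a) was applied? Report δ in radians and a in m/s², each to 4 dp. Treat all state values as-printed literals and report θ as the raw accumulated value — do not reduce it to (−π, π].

a = (v'−v)/dt = (0.215400)/0.15 = 1.4360
Δθ = θ'−θ = 0.039795;  (v·dt/L) = 4.0000·0.15/2.7 = 0.222222
tan δ = Δθ·L/(v·dt) = 0.179078  →  δ = 0.1772

δ = 0.1772, a = 1.4360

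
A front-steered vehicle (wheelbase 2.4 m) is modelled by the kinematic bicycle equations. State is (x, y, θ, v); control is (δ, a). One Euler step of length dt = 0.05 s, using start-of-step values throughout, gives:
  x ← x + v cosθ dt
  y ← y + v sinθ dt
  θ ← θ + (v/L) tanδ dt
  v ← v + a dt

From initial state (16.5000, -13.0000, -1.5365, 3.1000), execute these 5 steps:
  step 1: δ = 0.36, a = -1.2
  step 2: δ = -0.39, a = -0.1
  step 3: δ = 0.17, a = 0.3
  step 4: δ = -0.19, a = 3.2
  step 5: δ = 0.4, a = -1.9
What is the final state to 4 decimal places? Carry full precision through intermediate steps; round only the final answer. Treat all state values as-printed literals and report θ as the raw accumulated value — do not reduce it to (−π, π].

after step 1 (δ=0.36, a=-1.2): (16.505315, -13.154909, -1.512191, 3.040000)
after step 2 (δ=-0.39, a=-0.1): (16.514218, -13.306648, -1.538224, 3.035000)
after step 3 (δ=0.17, a=0.3): (16.519160, -13.458317, -1.527370, 3.050000)
after step 4 (δ=-0.19, a=3.2): (16.525780, -13.610674, -1.539591, 3.210000)
after step 5 (δ=0.4, a=-1.9): (16.530788, -13.771095, -1.511316, 3.115000)

(16.5308, -13.7711, -1.5113, 3.1150)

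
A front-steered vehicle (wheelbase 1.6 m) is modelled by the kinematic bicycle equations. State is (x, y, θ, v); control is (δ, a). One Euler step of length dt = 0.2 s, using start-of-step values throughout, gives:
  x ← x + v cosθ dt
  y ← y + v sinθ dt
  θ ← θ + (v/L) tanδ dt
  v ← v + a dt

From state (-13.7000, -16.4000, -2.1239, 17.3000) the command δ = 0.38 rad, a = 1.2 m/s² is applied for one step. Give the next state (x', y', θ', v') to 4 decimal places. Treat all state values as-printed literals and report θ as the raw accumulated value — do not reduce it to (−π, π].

(-15.5176, -19.3441, -1.2602, 17.5400)

x' = -13.7000 + 17.3000·cos(-2.1239)·0.2 = -15.5176
y' = -16.4000 + 17.3000·sin(-2.1239)·0.2 = -19.3441
θ' = -2.1239 + (17.3000/1.6)·tan(0.38)·0.2 = -1.2602
v' = 17.3000 + 1.2000·0.2 = 17.5400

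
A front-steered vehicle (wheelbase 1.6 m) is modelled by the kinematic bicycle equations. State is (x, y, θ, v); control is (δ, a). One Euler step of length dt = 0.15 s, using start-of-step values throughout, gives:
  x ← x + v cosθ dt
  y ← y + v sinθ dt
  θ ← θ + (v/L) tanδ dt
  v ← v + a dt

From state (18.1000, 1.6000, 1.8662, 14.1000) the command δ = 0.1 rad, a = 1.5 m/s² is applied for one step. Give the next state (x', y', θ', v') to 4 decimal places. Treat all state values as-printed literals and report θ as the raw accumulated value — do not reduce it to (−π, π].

(17.4843, 3.6234, 1.9988, 14.3250)

x' = 18.1000 + 14.1000·cos(1.8662)·0.15 = 17.4843
y' = 1.6000 + 14.1000·sin(1.8662)·0.15 = 3.6234
θ' = 1.8662 + (14.1000/1.6)·tan(0.1)·0.15 = 1.9988
v' = 14.1000 + 1.5000·0.15 = 14.3250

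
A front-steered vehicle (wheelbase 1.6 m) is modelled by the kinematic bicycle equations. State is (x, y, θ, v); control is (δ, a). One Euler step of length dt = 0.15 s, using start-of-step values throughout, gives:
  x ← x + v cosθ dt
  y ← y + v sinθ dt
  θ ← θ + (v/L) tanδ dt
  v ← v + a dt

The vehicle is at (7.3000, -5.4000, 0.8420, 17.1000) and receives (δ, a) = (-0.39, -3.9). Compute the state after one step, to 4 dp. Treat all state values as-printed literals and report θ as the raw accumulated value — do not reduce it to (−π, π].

x' = 7.3000 + 17.1000·cos(0.8420)·0.15 = 9.0082
y' = -5.4000 + 17.1000·sin(0.8420)·0.15 = -3.4866
θ' = 0.8420 + (17.1000/1.6)·tan(-0.39)·0.15 = 0.1830
v' = 17.1000 − 3.9000·0.15 = 16.5150

(9.0082, -3.4866, 0.1830, 16.5150)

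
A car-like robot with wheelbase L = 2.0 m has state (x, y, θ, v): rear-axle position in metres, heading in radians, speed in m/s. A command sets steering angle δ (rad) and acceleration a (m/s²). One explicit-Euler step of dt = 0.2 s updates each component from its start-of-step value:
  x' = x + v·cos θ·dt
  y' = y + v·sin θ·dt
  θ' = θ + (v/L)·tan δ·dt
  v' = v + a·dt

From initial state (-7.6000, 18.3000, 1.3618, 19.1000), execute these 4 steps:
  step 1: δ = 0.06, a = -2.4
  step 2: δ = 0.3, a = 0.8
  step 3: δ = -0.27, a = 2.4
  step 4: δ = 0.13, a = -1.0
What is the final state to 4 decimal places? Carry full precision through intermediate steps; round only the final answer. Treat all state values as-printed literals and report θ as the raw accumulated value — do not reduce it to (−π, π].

after step 1 (δ=0.06, a=-2.4): (-6.807433, 22.036875, 1.476538, 18.620000)
after step 2 (δ=0.3, a=0.8): (-6.456934, 25.744344, 2.052522, 18.780000)
after step 3 (δ=-0.27, a=2.4): (-8.197122, 29.072900, 1.532770, 19.260000)
after step 4 (δ=0.13, a=-1.0): (-8.050680, 32.922115, 1.784570, 19.060000)

(-8.0507, 32.9221, 1.7846, 19.0600)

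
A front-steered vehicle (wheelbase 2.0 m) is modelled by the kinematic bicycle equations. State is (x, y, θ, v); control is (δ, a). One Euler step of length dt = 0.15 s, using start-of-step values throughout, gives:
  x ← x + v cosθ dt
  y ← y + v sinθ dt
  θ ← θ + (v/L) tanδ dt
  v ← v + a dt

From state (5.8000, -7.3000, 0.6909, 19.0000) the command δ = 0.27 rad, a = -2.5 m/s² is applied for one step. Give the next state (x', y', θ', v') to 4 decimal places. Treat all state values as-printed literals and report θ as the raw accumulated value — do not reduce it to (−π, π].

x' = 5.8000 + 19.0000·cos(0.6909)·0.15 = 7.9964
y' = -7.3000 + 19.0000·sin(0.6909)·0.15 = -5.4839
θ' = 0.6909 + (19.0000/2.0)·tan(0.27)·0.15 = 1.0853
v' = 19.0000 − 2.5000·0.15 = 18.6250

(7.9964, -5.4839, 1.0853, 18.6250)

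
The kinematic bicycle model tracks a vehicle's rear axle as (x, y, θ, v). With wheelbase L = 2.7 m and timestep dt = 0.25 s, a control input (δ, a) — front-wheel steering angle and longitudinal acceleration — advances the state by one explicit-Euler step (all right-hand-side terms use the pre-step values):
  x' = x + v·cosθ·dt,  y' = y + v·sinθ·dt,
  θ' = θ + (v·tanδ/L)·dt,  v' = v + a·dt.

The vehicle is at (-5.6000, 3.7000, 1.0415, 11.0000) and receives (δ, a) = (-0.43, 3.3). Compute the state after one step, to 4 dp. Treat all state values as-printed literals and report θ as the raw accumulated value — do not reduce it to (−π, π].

x' = -5.6000 + 11.0000·cos(1.0415)·0.25 = -4.2115
y' = 3.7000 + 11.0000·sin(1.0415)·0.25 = 6.0737
θ' = 1.0415 + (11.0000/2.7)·tan(-0.43)·0.25 = 0.5744
v' = 11.0000 + 3.3000·0.25 = 11.8250

(-4.2115, 6.0737, 0.5744, 11.8250)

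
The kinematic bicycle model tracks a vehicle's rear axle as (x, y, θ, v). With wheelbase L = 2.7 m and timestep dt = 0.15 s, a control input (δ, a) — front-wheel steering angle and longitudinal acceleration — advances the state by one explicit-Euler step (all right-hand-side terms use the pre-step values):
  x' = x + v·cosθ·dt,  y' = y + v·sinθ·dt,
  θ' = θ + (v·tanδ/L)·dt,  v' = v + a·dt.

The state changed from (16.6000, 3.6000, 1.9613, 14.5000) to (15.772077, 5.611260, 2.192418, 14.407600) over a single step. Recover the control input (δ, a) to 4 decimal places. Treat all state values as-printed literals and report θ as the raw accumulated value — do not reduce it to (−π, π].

δ = 0.2794, a = -0.6160

a = (v'−v)/dt = (-0.092400)/0.15 = -0.6160
Δθ = θ'−θ = 0.231118;  (v·dt/L) = 14.5000·0.15/2.7 = 0.805556
tan δ = Δθ·L/(v·dt) = 0.286905  →  δ = 0.2794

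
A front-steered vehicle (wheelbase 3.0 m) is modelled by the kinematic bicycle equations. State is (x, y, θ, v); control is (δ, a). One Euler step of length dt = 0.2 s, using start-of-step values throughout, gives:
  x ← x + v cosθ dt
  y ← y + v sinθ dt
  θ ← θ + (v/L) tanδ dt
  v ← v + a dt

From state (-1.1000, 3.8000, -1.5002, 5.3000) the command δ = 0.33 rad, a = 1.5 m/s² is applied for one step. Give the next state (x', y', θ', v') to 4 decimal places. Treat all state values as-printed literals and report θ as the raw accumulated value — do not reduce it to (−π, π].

x' = -1.1000 + 5.3000·cos(-1.5002)·0.2 = -1.0252
y' = 3.8000 + 5.3000·sin(-1.5002)·0.2 = 2.7426
θ' = -1.5002 + (5.3000/3.0)·tan(0.33)·0.2 = -1.3792
v' = 5.3000 + 1.5000·0.2 = 5.6000

(-1.0252, 2.7426, -1.3792, 5.6000)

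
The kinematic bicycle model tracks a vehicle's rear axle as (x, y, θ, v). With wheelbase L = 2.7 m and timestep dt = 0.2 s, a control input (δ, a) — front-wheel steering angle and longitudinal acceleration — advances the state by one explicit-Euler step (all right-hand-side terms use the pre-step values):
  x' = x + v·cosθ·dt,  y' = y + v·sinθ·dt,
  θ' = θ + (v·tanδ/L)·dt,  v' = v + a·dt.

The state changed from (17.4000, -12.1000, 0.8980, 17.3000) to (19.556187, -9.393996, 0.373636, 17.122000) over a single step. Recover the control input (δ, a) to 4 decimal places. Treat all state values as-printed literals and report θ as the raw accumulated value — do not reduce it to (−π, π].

δ = -0.3884, a = -0.8900

a = (v'−v)/dt = (-0.178000)/0.2 = -0.8900
Δθ = θ'−θ = -0.524364;  (v·dt/L) = 17.3000·0.2/2.7 = 1.281481
tan δ = Δθ·L/(v·dt) = -0.409186  →  δ = -0.3884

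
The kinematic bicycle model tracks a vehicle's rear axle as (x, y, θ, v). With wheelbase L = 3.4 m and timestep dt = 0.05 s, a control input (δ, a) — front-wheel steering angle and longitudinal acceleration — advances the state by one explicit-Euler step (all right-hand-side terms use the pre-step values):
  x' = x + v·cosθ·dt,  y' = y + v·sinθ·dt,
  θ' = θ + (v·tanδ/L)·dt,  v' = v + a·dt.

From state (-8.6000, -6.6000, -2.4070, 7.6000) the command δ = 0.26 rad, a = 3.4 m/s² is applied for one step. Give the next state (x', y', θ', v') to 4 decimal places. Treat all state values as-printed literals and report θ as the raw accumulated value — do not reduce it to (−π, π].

x' = -8.6000 + 7.6000·cos(-2.4070)·0.05 = -8.8820
y' = -6.6000 + 7.6000·sin(-2.4070)·0.05 = -6.8547
θ' = -2.4070 + (7.6000/3.4)·tan(0.26)·0.05 = -2.3773
v' = 7.6000 + 3.4000·0.05 = 7.7700

(-8.8820, -6.8547, -2.3773, 7.7700)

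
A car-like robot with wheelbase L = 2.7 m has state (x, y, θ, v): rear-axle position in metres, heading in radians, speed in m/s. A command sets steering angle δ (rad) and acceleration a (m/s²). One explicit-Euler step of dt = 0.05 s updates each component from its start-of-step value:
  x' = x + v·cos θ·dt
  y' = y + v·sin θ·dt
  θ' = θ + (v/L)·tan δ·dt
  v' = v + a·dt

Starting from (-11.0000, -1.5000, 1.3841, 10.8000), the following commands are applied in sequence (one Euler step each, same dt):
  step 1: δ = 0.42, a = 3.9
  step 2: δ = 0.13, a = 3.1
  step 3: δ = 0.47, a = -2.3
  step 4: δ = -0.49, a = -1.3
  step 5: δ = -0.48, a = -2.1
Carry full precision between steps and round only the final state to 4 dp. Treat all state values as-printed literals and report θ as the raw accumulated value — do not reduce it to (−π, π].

(-10.7847, 1.2323, 1.3902, 10.8650)

after step 1 (δ=0.42, a=3.9): (-10.899769, -0.969384, 1.473415, 10.995000)
after step 2 (δ=0.13, a=3.1): (-10.846318, -0.422238, 1.500034, 11.150000)
after step 3 (δ=0.47, a=-2.3): (-10.806901, 0.133866, 1.604920, 11.035000)
after step 4 (δ=-0.49, a=-1.3): (-10.825724, 0.685295, 1.495921, 10.970000)
after step 5 (δ=-0.48, a=-2.1): (-10.784694, 1.232258, 1.390160, 10.865000)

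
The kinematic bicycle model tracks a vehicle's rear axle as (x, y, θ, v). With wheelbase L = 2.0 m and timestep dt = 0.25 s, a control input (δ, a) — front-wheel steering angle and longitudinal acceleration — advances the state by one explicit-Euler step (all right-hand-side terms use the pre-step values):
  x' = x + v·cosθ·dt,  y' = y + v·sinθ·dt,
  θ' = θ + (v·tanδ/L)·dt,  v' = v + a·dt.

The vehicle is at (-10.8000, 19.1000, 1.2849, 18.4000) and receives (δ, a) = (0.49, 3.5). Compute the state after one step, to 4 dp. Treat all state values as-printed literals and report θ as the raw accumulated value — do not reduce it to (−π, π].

(-9.5027, 23.5133, 2.5117, 19.2750)

x' = -10.8000 + 18.4000·cos(1.2849)·0.25 = -9.5027
y' = 19.1000 + 18.4000·sin(1.2849)·0.25 = 23.5133
θ' = 1.2849 + (18.4000/2.0)·tan(0.49)·0.25 = 2.5117
v' = 18.4000 + 3.5000·0.25 = 19.2750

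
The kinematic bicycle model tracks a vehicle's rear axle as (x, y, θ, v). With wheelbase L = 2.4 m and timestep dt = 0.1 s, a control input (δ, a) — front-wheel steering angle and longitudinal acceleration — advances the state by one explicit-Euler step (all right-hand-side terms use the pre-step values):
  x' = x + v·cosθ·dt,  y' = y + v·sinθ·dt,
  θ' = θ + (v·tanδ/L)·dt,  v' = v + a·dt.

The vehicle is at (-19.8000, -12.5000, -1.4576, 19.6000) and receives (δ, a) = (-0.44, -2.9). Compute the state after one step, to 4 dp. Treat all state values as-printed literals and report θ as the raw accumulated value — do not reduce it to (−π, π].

(-19.5786, -14.4475, -1.8421, 19.3100)

x' = -19.8000 + 19.6000·cos(-1.4576)·0.1 = -19.5786
y' = -12.5000 + 19.6000·sin(-1.4576)·0.1 = -14.4475
θ' = -1.4576 + (19.6000/2.4)·tan(-0.44)·0.1 = -1.8421
v' = 19.6000 − 2.9000·0.1 = 19.3100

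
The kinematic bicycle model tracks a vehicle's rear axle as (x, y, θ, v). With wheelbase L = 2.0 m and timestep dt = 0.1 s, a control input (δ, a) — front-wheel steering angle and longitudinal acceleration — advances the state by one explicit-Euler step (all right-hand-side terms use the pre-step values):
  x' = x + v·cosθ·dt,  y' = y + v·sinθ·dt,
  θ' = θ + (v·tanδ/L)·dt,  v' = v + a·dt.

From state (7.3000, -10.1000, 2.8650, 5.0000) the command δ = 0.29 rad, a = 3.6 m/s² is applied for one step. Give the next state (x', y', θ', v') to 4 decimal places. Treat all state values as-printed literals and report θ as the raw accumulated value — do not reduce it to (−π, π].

(6.8190, -9.9635, 2.9396, 5.3600)

x' = 7.3000 + 5.0000·cos(2.8650)·0.1 = 6.8190
y' = -10.1000 + 5.0000·sin(2.8650)·0.1 = -9.9635
θ' = 2.8650 + (5.0000/2.0)·tan(0.29)·0.1 = 2.9396
v' = 5.0000 + 3.6000·0.1 = 5.3600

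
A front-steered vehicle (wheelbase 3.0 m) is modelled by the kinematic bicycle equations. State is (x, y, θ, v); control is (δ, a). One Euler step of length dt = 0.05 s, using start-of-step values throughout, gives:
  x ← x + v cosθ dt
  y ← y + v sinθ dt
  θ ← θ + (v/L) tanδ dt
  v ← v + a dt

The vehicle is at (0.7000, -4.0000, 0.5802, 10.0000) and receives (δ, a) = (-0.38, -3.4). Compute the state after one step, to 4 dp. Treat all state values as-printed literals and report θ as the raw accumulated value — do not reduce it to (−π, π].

(1.1182, -3.7259, 0.5136, 9.8300)

x' = 0.7000 + 10.0000·cos(0.5802)·0.05 = 1.1182
y' = -4.0000 + 10.0000·sin(0.5802)·0.05 = -3.7259
θ' = 0.5802 + (10.0000/3.0)·tan(-0.38)·0.05 = 0.5136
v' = 10.0000 − 3.4000·0.05 = 9.8300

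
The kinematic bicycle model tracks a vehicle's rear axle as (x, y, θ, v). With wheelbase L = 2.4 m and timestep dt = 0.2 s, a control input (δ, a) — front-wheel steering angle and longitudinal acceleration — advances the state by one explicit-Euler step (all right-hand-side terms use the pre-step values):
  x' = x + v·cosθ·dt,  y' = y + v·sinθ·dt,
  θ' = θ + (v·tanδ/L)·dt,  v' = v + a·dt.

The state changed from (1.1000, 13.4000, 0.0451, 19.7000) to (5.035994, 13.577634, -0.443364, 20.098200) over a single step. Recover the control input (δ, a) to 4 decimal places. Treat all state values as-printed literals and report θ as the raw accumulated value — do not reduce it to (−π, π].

a = (v'−v)/dt = (0.398200)/0.2 = 1.9910
Δθ = θ'−θ = -0.488464;  (v·dt/L) = 19.7000·0.2/2.4 = 1.641667
tan δ = Δθ·L/(v·dt) = -0.297542  →  δ = -0.2892

δ = -0.2892, a = 1.9910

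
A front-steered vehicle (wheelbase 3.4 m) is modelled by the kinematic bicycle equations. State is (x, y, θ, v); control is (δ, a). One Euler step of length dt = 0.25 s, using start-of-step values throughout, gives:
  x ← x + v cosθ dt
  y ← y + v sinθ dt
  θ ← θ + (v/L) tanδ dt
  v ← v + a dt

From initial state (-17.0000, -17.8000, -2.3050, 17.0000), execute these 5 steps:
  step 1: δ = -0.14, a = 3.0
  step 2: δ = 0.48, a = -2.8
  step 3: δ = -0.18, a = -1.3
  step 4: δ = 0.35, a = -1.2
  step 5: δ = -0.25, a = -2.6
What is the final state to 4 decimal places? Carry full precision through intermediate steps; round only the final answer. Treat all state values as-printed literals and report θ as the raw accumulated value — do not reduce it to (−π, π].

after step 1 (δ=-0.14, a=3.0): (-19.847484, -20.955049, -2.481152, 17.750000)
after step 2 (δ=0.48, a=-2.8): (-23.351876, -23.677298, -1.801679, 17.050000)
after step 3 (δ=-0.18, a=-1.3): (-24.327292, -27.826692, -2.029810, 16.725000)
after step 4 (δ=0.35, a=-1.2): (-26.179852, -31.575142, -1.580905, 16.425000)
after step 5 (δ=-0.25, a=-2.6): (-26.221360, -35.681182, -1.889287, 15.775000)

(-26.2214, -35.6812, -1.8893, 15.7750)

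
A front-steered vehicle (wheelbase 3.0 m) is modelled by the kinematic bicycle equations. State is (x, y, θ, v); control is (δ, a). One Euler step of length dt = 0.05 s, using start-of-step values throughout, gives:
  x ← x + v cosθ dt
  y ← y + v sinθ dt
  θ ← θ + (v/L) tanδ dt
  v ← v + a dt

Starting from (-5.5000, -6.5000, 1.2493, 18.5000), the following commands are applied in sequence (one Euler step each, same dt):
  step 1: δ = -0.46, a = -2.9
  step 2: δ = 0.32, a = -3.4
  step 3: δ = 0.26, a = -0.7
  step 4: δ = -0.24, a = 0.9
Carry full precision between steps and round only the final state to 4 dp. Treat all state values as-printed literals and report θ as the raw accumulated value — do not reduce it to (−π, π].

after step 1 (δ=-0.46, a=-2.9): (-5.207712, -5.622394, 1.096537, 18.355000)
after step 2 (δ=0.32, a=-3.4): (-4.788594, -4.805935, 1.197914, 18.185000)
after step 3 (δ=0.26, a=-0.7): (-4.457354, -3.959167, 1.278541, 18.150000)
after step 4 (δ=-0.24, a=0.9): (-4.195891, -3.090148, 1.204514, 18.195000)

(-4.1959, -3.0901, 1.2045, 18.1950)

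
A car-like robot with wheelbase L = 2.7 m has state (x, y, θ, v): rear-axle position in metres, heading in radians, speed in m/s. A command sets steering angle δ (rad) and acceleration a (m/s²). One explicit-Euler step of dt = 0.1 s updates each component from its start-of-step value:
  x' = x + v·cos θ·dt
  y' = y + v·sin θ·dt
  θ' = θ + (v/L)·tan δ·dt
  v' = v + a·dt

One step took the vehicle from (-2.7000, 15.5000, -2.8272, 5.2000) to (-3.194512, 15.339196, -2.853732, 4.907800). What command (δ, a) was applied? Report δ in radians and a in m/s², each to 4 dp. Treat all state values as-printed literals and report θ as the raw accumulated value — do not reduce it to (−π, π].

δ = -0.1369, a = -2.9220

a = (v'−v)/dt = (-0.292200)/0.1 = -2.9220
Δθ = θ'−θ = -0.026532;  (v·dt/L) = 5.2000·0.1/2.7 = 0.192593
tan δ = Δθ·L/(v·dt) = -0.137762  →  δ = -0.1369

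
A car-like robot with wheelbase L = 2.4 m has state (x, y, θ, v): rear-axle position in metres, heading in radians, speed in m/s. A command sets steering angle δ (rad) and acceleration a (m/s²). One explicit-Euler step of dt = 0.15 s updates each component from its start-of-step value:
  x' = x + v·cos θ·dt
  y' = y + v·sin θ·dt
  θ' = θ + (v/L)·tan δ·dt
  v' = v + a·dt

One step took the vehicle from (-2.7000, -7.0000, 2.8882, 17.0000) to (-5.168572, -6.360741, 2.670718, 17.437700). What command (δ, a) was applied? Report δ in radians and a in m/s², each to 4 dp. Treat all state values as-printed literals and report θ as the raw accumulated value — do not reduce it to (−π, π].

a = (v'−v)/dt = (0.437700)/0.15 = 2.9180
Δθ = θ'−θ = -0.217482;  (v·dt/L) = 17.0000·0.15/2.4 = 1.062500
tan δ = Δθ·L/(v·dt) = -0.204689  →  δ = -0.2019

δ = -0.2019, a = 2.9180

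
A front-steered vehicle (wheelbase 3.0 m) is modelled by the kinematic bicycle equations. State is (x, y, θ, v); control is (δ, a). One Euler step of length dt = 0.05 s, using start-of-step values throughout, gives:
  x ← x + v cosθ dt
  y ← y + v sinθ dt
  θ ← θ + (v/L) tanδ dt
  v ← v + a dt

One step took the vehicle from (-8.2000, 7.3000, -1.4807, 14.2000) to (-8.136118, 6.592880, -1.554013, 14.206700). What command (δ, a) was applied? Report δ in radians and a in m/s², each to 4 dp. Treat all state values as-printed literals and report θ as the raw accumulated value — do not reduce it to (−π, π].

a = (v'−v)/dt = (0.006700)/0.05 = 0.1340
Δθ = θ'−θ = -0.073313;  (v·dt/L) = 14.2000·0.05/3.0 = 0.236667
tan δ = Δθ·L/(v·dt) = -0.309773  →  δ = -0.3004

δ = -0.3004, a = 0.1340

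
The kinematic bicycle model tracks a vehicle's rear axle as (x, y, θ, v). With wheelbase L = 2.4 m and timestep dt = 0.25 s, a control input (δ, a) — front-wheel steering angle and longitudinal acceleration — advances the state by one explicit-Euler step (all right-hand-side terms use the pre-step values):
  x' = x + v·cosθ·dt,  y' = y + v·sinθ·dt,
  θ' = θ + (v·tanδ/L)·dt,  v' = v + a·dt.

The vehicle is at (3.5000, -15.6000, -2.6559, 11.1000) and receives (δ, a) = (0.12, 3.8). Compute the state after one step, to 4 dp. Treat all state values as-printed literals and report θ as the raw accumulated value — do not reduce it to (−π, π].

(1.0459, -16.8954, -2.5165, 12.0500)

x' = 3.5000 + 11.1000·cos(-2.6559)·0.25 = 1.0459
y' = -15.6000 + 11.1000·sin(-2.6559)·0.25 = -16.8954
θ' = -2.6559 + (11.1000/2.4)·tan(0.12)·0.25 = -2.5165
v' = 11.1000 + 3.8000·0.25 = 12.0500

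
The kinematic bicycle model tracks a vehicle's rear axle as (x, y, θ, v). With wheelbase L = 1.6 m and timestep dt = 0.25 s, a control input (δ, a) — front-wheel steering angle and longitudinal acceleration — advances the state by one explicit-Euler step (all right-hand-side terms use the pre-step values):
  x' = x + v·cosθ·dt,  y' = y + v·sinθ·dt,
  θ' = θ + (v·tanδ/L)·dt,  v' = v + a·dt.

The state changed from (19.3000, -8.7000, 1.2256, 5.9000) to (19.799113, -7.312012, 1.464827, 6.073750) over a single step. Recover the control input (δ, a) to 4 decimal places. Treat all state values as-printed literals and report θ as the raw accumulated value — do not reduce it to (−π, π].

δ = 0.2539, a = 0.6950

a = (v'−v)/dt = (0.173750)/0.25 = 0.6950
Δθ = θ'−θ = 0.239227;  (v·dt/L) = 5.9000·0.25/1.6 = 0.921875
tan δ = Δθ·L/(v·dt) = 0.259500  →  δ = 0.2539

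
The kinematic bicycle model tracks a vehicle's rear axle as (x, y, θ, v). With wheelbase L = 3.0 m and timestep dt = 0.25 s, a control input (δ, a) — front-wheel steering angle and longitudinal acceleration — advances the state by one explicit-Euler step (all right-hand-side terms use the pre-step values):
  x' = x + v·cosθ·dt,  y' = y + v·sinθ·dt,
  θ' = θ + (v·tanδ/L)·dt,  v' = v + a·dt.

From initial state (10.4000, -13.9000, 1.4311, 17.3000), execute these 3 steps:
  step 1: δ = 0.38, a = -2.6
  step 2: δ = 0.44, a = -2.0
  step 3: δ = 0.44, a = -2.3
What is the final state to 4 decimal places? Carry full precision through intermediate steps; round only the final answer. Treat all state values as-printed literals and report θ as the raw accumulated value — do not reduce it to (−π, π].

(5.6654, -3.9746, 3.2937, 15.5750)

after step 1 (δ=0.38, a=-2.6): (11.002223, -9.617133, 2.006920, 16.650000)
after step 2 (δ=0.44, a=-2.0): (9.243862, -5.844260, 2.660128, 16.150000)
after step 3 (δ=0.44, a=-2.3): (5.665355, -3.974583, 3.293720, 15.575000)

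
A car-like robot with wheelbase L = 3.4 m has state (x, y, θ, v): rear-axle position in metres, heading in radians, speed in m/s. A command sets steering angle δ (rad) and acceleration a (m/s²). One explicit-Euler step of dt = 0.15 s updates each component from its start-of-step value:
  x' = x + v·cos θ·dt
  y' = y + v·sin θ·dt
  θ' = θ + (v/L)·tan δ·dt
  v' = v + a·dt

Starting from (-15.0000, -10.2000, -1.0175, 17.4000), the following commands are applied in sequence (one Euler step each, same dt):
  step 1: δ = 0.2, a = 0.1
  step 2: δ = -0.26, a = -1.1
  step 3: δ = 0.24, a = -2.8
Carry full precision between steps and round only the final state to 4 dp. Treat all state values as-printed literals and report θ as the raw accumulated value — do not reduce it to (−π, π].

(-10.6771, -16.6686, -0.8800, 16.8300)

after step 1 (δ=0.2, a=0.1): (-13.628459, -12.420580, -0.861890, 17.415000)
after step 2 (δ=-0.26, a=-1.1): (-11.927874, -14.403472, -1.066277, 17.250000)
after step 3 (δ=0.24, a=-2.8): (-10.677111, -16.668588, -0.880040, 16.830000)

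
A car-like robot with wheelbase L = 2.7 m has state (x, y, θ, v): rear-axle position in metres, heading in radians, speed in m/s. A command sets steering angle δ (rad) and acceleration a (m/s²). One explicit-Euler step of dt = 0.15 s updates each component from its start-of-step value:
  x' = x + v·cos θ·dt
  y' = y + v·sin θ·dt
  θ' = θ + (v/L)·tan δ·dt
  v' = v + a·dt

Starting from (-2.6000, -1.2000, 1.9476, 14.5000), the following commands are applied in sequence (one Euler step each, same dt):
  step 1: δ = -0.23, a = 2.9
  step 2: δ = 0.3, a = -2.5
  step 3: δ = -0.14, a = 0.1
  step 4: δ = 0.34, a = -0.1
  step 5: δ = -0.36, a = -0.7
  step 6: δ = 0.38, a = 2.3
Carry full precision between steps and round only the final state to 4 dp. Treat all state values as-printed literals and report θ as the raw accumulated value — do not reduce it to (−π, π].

after step 1 (δ=-0.23, a=2.9): (-3.400292, 0.822414, 1.758985, 14.935000)
after step 2 (δ=0.3, a=-2.5): (-3.819396, 3.023112, 2.015648, 14.560000)
after step 3 (δ=-0.14, a=0.1): (-4.759223, 4.994553, 1.901658, 14.575000)
after step 4 (δ=0.34, a=-0.1): (-5.469443, 7.062227, 2.188086, 14.560000)
after step 5 (δ=-0.36, a=-0.7): (-6.733602, 8.843171, 1.883618, 14.455000)
after step 6 (δ=0.38, a=2.3): (-7.400869, 10.906193, 2.204369, 14.800000)

(-7.4009, 10.9062, 2.2044, 14.8000)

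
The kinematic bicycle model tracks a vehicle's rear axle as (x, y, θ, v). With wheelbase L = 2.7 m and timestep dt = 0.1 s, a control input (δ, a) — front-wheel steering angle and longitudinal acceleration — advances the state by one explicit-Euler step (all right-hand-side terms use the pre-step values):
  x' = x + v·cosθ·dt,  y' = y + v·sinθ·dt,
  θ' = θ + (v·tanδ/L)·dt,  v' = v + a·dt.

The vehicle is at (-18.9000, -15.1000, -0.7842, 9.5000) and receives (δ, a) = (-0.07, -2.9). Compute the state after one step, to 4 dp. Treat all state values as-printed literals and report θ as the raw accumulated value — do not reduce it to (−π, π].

(-18.2274, -15.7709, -0.8089, 9.2100)

x' = -18.9000 + 9.5000·cos(-0.7842)·0.1 = -18.2274
y' = -15.1000 + 9.5000·sin(-0.7842)·0.1 = -15.7709
θ' = -0.7842 + (9.5000/2.7)·tan(-0.07)·0.1 = -0.8089
v' = 9.5000 − 2.9000·0.1 = 9.2100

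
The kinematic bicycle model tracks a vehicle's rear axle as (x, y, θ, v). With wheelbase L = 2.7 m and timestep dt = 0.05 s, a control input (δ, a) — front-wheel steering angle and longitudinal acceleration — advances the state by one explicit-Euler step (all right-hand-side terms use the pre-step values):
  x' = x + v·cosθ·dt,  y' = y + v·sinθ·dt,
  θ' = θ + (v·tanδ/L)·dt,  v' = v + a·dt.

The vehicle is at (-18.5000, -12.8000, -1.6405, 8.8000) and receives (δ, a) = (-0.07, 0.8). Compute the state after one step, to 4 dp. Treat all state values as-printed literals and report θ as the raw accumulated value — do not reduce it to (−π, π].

x' = -18.5000 + 8.8000·cos(-1.6405)·0.05 = -18.5306
y' = -12.8000 + 8.8000·sin(-1.6405)·0.05 = -13.2389
θ' = -1.6405 + (8.8000/2.7)·tan(-0.07)·0.05 = -1.6519
v' = 8.8000 + 0.8000·0.05 = 8.8400

(-18.5306, -13.2389, -1.6519, 8.8400)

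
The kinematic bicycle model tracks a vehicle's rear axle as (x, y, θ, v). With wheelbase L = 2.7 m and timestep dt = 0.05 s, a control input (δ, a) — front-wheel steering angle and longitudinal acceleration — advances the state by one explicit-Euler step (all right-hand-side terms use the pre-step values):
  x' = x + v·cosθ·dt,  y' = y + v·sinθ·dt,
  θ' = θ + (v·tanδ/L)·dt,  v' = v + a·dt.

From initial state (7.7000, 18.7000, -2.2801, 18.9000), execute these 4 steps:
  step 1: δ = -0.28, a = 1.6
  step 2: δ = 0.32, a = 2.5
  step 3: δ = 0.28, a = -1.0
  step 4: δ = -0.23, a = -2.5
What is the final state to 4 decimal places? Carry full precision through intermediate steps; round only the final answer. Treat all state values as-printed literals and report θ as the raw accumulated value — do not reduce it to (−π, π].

after step 1 (δ=-0.28, a=1.6): (7.084516, 17.982919, -2.380744, 18.980000)
after step 2 (δ=0.32, a=2.5): (6.397202, 17.328549, -2.264267, 19.105000)
after step 3 (δ=0.28, a=-1.0): (5.786597, 16.593931, -2.162531, 19.055000)
after step 4 (δ=-0.23, a=-2.5): (5.255151, 15.803173, -2.245153, 18.930000)

(5.2552, 15.8032, -2.2452, 18.9300)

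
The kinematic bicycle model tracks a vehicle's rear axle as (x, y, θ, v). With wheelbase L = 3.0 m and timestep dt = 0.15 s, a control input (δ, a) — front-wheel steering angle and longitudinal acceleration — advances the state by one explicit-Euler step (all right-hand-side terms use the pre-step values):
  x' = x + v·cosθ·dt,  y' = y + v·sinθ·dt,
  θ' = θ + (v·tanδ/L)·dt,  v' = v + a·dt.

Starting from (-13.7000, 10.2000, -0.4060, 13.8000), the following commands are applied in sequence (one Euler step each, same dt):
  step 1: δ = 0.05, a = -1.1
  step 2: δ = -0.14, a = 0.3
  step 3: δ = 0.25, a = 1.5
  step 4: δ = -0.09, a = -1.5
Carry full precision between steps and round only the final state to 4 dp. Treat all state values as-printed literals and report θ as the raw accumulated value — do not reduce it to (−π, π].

(-6.0638, 7.1131, -0.3556, 13.6800)

after step 1 (δ=0.05, a=-1.1): (-11.798275, 9.382479, -0.371471, 13.635000)
after step 2 (δ=-0.14, a=0.3): (-9.892522, 8.640080, -0.467545, 13.680000)
after step 3 (δ=0.25, a=1.5): (-8.060748, 7.715253, -0.292891, 13.905000)
after step 4 (δ=-0.09, a=-1.5): (-6.063823, 7.113052, -0.355633, 13.680000)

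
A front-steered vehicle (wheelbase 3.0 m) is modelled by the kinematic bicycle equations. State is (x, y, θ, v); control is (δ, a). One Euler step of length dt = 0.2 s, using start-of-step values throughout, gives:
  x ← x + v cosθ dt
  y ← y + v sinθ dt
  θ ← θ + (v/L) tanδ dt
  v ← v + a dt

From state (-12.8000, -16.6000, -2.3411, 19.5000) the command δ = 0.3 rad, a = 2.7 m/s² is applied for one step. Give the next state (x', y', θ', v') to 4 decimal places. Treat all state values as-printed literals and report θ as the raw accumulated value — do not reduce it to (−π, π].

(-15.5158, -19.3990, -1.9390, 20.0400)

x' = -12.8000 + 19.5000·cos(-2.3411)·0.2 = -15.5158
y' = -16.6000 + 19.5000·sin(-2.3411)·0.2 = -19.3990
θ' = -2.3411 + (19.5000/3.0)·tan(0.3)·0.2 = -1.9390
v' = 19.5000 + 2.7000·0.2 = 20.0400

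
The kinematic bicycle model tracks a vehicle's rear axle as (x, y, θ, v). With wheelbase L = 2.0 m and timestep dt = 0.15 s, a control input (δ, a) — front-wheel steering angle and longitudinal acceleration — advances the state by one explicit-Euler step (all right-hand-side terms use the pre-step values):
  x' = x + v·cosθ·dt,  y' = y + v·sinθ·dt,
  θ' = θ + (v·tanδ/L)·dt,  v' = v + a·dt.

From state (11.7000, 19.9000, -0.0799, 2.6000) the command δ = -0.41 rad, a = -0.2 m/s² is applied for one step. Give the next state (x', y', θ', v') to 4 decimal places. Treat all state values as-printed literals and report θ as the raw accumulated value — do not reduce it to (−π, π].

x' = 11.7000 + 2.6000·cos(-0.0799)·0.15 = 12.0888
y' = 19.9000 + 2.6000·sin(-0.0799)·0.15 = 19.8689
θ' = -0.0799 + (2.6000/2.0)·tan(-0.41)·0.15 = -0.1647
v' = 2.6000 − 0.2000·0.15 = 2.5700

(12.0888, 19.8689, -0.1647, 2.5700)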